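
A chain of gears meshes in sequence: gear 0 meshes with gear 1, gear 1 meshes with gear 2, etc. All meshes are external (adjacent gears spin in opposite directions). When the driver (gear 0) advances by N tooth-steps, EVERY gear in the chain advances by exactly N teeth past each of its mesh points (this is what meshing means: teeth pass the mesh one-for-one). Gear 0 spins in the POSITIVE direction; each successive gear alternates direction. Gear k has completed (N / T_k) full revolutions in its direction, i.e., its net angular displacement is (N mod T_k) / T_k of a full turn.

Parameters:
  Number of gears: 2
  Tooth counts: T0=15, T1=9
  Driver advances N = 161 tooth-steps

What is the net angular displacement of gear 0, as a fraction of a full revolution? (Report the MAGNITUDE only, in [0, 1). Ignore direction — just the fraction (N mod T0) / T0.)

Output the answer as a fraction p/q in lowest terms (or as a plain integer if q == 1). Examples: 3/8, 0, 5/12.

Chain of 2 gears, tooth counts: [15, 9]
  gear 0: T0=15, direction=positive, advance = 161 mod 15 = 11 teeth = 11/15 turn
  gear 1: T1=9, direction=negative, advance = 161 mod 9 = 8 teeth = 8/9 turn
Gear 0: 161 mod 15 = 11
Fraction = 11 / 15 = 11/15 (gcd(11,15)=1) = 11/15

Answer: 11/15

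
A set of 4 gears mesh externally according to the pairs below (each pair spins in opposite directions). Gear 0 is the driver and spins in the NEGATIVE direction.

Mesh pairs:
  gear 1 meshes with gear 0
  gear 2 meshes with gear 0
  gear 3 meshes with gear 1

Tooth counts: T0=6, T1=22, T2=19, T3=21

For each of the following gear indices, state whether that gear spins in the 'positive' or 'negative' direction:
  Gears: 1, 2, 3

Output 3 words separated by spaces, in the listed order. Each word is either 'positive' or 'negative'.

Gear 0 (driver): negative (depth 0)
  gear 1: meshes with gear 0 -> depth 1 -> positive (opposite of gear 0)
  gear 2: meshes with gear 0 -> depth 1 -> positive (opposite of gear 0)
  gear 3: meshes with gear 1 -> depth 2 -> negative (opposite of gear 1)
Queried indices 1, 2, 3 -> positive, positive, negative

Answer: positive positive negative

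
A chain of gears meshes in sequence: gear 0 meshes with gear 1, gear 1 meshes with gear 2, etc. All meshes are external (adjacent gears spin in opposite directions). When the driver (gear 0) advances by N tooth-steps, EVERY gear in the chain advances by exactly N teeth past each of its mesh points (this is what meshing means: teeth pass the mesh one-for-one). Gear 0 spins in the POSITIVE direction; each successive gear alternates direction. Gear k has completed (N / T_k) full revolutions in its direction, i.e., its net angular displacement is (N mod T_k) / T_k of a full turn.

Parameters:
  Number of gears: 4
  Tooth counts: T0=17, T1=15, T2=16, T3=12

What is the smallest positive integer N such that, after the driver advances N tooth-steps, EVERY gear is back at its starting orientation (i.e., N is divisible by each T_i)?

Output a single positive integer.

Answer: 4080

Derivation:
Gear k returns to start when N is a multiple of T_k.
All gears at start simultaneously when N is a common multiple of [17, 15, 16, 12]; the smallest such N is lcm(17, 15, 16, 12).
Start: lcm = T0 = 17
Fold in T1=15: gcd(17, 15) = 1; lcm(17, 15) = 17 * 15 / 1 = 255 / 1 = 255
Fold in T2=16: gcd(255, 16) = 1; lcm(255, 16) = 255 * 16 / 1 = 4080 / 1 = 4080
Fold in T3=12: gcd(4080, 12) = 12; lcm(4080, 12) = 4080 * 12 / 12 = 48960 / 12 = 4080
Full cycle length = 4080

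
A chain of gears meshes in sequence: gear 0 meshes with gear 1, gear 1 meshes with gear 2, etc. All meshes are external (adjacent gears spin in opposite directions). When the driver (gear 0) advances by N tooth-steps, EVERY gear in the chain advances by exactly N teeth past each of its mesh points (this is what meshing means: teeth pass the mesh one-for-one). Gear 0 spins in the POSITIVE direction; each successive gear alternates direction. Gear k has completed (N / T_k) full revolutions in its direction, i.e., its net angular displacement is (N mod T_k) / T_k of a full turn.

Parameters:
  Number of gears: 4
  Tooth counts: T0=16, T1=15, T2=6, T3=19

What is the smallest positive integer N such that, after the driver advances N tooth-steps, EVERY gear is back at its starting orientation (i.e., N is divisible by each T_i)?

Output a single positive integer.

Answer: 4560

Derivation:
Gear k returns to start when N is a multiple of T_k.
All gears at start simultaneously when N is a common multiple of [16, 15, 6, 19]; the smallest such N is lcm(16, 15, 6, 19).
Start: lcm = T0 = 16
Fold in T1=15: gcd(16, 15) = 1; lcm(16, 15) = 16 * 15 / 1 = 240 / 1 = 240
Fold in T2=6: gcd(240, 6) = 6; lcm(240, 6) = 240 * 6 / 6 = 1440 / 6 = 240
Fold in T3=19: gcd(240, 19) = 1; lcm(240, 19) = 240 * 19 / 1 = 4560 / 1 = 4560
Full cycle length = 4560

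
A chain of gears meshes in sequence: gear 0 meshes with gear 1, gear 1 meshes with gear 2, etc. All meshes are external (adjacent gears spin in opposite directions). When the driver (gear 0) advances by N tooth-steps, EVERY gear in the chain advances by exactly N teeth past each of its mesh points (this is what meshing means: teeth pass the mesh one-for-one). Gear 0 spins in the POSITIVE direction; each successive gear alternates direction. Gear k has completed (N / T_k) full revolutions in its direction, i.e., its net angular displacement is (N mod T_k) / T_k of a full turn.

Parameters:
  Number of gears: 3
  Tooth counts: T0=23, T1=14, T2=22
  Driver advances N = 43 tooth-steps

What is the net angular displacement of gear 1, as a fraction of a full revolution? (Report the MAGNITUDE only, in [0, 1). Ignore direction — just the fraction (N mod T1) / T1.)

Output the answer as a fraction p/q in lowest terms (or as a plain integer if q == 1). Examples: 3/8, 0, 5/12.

Chain of 3 gears, tooth counts: [23, 14, 22]
  gear 0: T0=23, direction=positive, advance = 43 mod 23 = 20 teeth = 20/23 turn
  gear 1: T1=14, direction=negative, advance = 43 mod 14 = 1 teeth = 1/14 turn
  gear 2: T2=22, direction=positive, advance = 43 mod 22 = 21 teeth = 21/22 turn
Gear 1: 43 mod 14 = 1
Fraction = 1 / 14 = 1/14 (gcd(1,14)=1) = 1/14

Answer: 1/14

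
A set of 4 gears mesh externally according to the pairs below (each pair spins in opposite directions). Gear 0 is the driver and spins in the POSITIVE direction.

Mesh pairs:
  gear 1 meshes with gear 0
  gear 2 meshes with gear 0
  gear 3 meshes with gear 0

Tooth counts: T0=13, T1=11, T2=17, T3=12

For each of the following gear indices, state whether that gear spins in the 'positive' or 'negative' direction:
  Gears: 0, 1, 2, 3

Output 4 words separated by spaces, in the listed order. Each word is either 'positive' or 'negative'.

Gear 0 (driver): positive (depth 0)
  gear 1: meshes with gear 0 -> depth 1 -> negative (opposite of gear 0)
  gear 2: meshes with gear 0 -> depth 1 -> negative (opposite of gear 0)
  gear 3: meshes with gear 0 -> depth 1 -> negative (opposite of gear 0)
Queried indices 0, 1, 2, 3 -> positive, negative, negative, negative

Answer: positive negative negative negative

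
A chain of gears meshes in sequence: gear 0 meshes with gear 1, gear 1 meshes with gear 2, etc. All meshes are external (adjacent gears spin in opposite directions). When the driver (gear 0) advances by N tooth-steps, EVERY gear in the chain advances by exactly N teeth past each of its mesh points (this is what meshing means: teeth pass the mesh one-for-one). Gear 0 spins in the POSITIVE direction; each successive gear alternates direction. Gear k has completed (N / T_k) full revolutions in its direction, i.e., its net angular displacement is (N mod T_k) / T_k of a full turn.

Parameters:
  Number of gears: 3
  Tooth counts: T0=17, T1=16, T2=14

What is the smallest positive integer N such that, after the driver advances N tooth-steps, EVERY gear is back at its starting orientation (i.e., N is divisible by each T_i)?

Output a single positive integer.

Gear k returns to start when N is a multiple of T_k.
All gears at start simultaneously when N is a common multiple of [17, 16, 14]; the smallest such N is lcm(17, 16, 14).
Start: lcm = T0 = 17
Fold in T1=16: gcd(17, 16) = 1; lcm(17, 16) = 17 * 16 / 1 = 272 / 1 = 272
Fold in T2=14: gcd(272, 14) = 2; lcm(272, 14) = 272 * 14 / 2 = 3808 / 2 = 1904
Full cycle length = 1904

Answer: 1904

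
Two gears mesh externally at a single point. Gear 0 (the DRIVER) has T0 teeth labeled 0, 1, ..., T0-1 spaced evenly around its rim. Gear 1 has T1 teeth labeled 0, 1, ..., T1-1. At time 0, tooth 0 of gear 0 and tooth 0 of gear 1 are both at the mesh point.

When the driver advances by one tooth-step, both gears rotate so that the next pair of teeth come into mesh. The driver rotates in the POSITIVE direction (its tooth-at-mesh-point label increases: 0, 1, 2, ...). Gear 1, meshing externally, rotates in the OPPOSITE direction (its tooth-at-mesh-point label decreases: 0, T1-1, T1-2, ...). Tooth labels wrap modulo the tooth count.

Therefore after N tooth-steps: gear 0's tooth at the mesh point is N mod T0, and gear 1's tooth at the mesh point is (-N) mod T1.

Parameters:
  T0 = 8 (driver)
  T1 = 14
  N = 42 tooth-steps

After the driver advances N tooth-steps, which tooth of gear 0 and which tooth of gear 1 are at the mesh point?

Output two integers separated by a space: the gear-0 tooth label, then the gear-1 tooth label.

Answer: 2 0

Derivation:
Gear 0 (driver, T0=8): tooth at mesh = N mod T0
  42 = 5 * 8 + 2, so 42 mod 8 = 2
  gear 0 tooth = 2
Gear 1 (driven, T1=14): tooth at mesh = (-N) mod T1
  42 = 3 * 14 + 0, so 42 mod 14 = 0
  (-42) mod 14 = 0
Mesh after 42 steps: gear-0 tooth 2 meets gear-1 tooth 0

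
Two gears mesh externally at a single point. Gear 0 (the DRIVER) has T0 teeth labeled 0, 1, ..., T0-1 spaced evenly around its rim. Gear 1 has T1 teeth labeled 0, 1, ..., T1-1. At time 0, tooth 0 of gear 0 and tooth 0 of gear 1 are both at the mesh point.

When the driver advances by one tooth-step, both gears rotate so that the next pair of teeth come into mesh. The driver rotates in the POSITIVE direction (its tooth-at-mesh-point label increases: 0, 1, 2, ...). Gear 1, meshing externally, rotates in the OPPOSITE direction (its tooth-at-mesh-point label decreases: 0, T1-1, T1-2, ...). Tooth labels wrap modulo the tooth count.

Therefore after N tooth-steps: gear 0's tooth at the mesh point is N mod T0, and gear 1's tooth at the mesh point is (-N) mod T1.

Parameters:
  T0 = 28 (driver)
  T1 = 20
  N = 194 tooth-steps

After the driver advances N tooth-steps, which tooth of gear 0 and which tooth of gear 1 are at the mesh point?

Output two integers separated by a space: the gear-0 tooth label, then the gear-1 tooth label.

Answer: 26 6

Derivation:
Gear 0 (driver, T0=28): tooth at mesh = N mod T0
  194 = 6 * 28 + 26, so 194 mod 28 = 26
  gear 0 tooth = 26
Gear 1 (driven, T1=20): tooth at mesh = (-N) mod T1
  194 = 9 * 20 + 14, so 194 mod 20 = 14
  (-194) mod 20 = (-14) mod 20 = 20 - 14 = 6
Mesh after 194 steps: gear-0 tooth 26 meets gear-1 tooth 6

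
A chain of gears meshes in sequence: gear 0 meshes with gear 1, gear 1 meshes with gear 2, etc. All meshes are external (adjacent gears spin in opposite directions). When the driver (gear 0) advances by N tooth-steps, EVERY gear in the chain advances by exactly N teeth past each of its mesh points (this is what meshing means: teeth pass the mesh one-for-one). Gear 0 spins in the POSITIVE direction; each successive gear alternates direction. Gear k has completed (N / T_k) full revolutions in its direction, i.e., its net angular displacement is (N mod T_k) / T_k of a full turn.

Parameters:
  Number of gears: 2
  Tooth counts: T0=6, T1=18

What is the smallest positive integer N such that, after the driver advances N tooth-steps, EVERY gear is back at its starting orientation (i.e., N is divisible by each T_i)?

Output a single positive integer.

Answer: 18

Derivation:
Gear k returns to start when N is a multiple of T_k.
All gears at start simultaneously when N is a common multiple of [6, 18]; the smallest such N is lcm(6, 18).
Start: lcm = T0 = 6
Fold in T1=18: gcd(6, 18) = 6; lcm(6, 18) = 6 * 18 / 6 = 108 / 6 = 18
Full cycle length = 18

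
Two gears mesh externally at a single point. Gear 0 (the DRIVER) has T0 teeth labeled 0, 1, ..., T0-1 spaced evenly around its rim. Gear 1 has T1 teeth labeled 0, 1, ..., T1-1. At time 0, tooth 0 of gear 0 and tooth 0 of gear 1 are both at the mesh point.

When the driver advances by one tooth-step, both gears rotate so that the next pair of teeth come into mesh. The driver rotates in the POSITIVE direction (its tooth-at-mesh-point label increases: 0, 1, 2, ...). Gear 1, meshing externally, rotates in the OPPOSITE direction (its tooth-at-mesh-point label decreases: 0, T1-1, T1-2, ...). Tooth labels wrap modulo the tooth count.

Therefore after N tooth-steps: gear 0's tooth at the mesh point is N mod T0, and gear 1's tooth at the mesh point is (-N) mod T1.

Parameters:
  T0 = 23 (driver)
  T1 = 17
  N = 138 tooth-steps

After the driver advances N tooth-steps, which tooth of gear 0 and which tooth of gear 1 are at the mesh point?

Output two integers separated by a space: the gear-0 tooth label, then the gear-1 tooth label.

Answer: 0 15

Derivation:
Gear 0 (driver, T0=23): tooth at mesh = N mod T0
  138 = 6 * 23 + 0, so 138 mod 23 = 0
  gear 0 tooth = 0
Gear 1 (driven, T1=17): tooth at mesh = (-N) mod T1
  138 = 8 * 17 + 2, so 138 mod 17 = 2
  (-138) mod 17 = (-2) mod 17 = 17 - 2 = 15
Mesh after 138 steps: gear-0 tooth 0 meets gear-1 tooth 15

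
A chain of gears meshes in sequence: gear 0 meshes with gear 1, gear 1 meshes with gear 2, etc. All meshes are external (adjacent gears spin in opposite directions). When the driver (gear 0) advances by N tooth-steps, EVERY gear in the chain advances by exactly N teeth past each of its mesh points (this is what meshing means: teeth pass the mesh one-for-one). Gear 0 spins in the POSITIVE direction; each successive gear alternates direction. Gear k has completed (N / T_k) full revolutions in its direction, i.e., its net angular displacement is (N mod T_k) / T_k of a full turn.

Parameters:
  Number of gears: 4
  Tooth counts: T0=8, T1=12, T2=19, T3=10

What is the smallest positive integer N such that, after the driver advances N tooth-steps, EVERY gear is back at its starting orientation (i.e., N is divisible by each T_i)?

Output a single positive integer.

Answer: 2280

Derivation:
Gear k returns to start when N is a multiple of T_k.
All gears at start simultaneously when N is a common multiple of [8, 12, 19, 10]; the smallest such N is lcm(8, 12, 19, 10).
Start: lcm = T0 = 8
Fold in T1=12: gcd(8, 12) = 4; lcm(8, 12) = 8 * 12 / 4 = 96 / 4 = 24
Fold in T2=19: gcd(24, 19) = 1; lcm(24, 19) = 24 * 19 / 1 = 456 / 1 = 456
Fold in T3=10: gcd(456, 10) = 2; lcm(456, 10) = 456 * 10 / 2 = 4560 / 2 = 2280
Full cycle length = 2280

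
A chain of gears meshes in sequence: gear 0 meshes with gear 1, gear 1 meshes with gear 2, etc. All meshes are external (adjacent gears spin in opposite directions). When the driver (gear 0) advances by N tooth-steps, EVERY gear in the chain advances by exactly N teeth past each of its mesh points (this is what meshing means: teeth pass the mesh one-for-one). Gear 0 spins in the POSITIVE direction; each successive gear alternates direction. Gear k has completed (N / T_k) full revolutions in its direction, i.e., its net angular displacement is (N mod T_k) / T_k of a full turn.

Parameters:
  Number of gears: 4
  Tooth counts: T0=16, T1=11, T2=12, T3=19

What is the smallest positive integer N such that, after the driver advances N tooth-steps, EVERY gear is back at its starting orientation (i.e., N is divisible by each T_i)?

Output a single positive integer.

Answer: 10032

Derivation:
Gear k returns to start when N is a multiple of T_k.
All gears at start simultaneously when N is a common multiple of [16, 11, 12, 19]; the smallest such N is lcm(16, 11, 12, 19).
Start: lcm = T0 = 16
Fold in T1=11: gcd(16, 11) = 1; lcm(16, 11) = 16 * 11 / 1 = 176 / 1 = 176
Fold in T2=12: gcd(176, 12) = 4; lcm(176, 12) = 176 * 12 / 4 = 2112 / 4 = 528
Fold in T3=19: gcd(528, 19) = 1; lcm(528, 19) = 528 * 19 / 1 = 10032 / 1 = 10032
Full cycle length = 10032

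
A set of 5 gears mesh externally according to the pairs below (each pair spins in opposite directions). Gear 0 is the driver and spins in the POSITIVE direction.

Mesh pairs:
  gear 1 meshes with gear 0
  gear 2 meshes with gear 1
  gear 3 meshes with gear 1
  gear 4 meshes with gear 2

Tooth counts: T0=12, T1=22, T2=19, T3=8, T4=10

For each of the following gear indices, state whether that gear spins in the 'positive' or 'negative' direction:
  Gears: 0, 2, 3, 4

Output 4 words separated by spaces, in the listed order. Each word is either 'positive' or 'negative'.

Gear 0 (driver): positive (depth 0)
  gear 1: meshes with gear 0 -> depth 1 -> negative (opposite of gear 0)
  gear 2: meshes with gear 1 -> depth 2 -> positive (opposite of gear 1)
  gear 3: meshes with gear 1 -> depth 2 -> positive (opposite of gear 1)
  gear 4: meshes with gear 2 -> depth 3 -> negative (opposite of gear 2)
Queried indices 0, 2, 3, 4 -> positive, positive, positive, negative

Answer: positive positive positive negative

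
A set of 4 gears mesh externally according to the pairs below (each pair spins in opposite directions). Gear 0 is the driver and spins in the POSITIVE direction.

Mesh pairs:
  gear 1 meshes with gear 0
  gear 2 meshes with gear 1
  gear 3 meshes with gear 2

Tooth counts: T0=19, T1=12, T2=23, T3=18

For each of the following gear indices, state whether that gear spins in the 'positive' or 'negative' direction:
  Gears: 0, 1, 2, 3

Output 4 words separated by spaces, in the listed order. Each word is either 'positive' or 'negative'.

Gear 0 (driver): positive (depth 0)
  gear 1: meshes with gear 0 -> depth 1 -> negative (opposite of gear 0)
  gear 2: meshes with gear 1 -> depth 2 -> positive (opposite of gear 1)
  gear 3: meshes with gear 2 -> depth 3 -> negative (opposite of gear 2)
Queried indices 0, 1, 2, 3 -> positive, negative, positive, negative

Answer: positive negative positive negative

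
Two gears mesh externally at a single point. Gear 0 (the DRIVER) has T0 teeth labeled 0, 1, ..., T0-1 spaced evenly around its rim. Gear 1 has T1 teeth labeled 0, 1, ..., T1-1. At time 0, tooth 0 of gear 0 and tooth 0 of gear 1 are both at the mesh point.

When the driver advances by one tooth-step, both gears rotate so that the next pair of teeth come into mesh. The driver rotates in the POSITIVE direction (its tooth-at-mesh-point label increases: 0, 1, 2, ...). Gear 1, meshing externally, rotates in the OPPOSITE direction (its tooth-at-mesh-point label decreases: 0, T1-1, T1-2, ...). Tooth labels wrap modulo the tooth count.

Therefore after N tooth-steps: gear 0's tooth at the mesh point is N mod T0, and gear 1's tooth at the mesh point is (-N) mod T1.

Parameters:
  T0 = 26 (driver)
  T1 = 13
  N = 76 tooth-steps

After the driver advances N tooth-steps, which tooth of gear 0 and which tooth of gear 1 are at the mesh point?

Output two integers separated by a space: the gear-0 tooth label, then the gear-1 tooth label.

Answer: 24 2

Derivation:
Gear 0 (driver, T0=26): tooth at mesh = N mod T0
  76 = 2 * 26 + 24, so 76 mod 26 = 24
  gear 0 tooth = 24
Gear 1 (driven, T1=13): tooth at mesh = (-N) mod T1
  76 = 5 * 13 + 11, so 76 mod 13 = 11
  (-76) mod 13 = (-11) mod 13 = 13 - 11 = 2
Mesh after 76 steps: gear-0 tooth 24 meets gear-1 tooth 2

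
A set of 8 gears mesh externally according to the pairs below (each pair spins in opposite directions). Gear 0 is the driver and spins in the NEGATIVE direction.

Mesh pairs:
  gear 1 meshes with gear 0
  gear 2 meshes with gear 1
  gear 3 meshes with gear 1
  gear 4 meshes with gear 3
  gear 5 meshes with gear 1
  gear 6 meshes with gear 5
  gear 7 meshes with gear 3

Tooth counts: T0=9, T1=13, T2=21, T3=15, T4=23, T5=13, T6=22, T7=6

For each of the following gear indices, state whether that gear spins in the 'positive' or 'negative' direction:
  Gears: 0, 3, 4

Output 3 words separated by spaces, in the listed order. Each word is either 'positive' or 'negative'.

Gear 0 (driver): negative (depth 0)
  gear 1: meshes with gear 0 -> depth 1 -> positive (opposite of gear 0)
  gear 2: meshes with gear 1 -> depth 2 -> negative (opposite of gear 1)
  gear 3: meshes with gear 1 -> depth 2 -> negative (opposite of gear 1)
  gear 4: meshes with gear 3 -> depth 3 -> positive (opposite of gear 3)
  gear 5: meshes with gear 1 -> depth 2 -> negative (opposite of gear 1)
  gear 6: meshes with gear 5 -> depth 3 -> positive (opposite of gear 5)
  gear 7: meshes with gear 3 -> depth 3 -> positive (opposite of gear 3)
Queried indices 0, 3, 4 -> negative, negative, positive

Answer: negative negative positive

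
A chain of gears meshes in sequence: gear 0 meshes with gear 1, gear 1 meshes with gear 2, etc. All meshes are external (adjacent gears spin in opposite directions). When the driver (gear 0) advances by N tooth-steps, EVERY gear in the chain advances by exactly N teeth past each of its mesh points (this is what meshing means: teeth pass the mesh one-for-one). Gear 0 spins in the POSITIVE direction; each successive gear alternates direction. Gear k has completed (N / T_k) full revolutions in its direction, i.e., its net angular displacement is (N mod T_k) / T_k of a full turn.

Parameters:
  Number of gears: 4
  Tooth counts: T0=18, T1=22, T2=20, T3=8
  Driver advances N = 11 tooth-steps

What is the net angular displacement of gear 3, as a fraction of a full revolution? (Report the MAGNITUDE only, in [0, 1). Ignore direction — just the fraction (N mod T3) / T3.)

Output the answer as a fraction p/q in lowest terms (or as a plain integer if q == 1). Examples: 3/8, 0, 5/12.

Chain of 4 gears, tooth counts: [18, 22, 20, 8]
  gear 0: T0=18, direction=positive, advance = 11 mod 18 = 11 teeth = 11/18 turn
  gear 1: T1=22, direction=negative, advance = 11 mod 22 = 11 teeth = 11/22 turn
  gear 2: T2=20, direction=positive, advance = 11 mod 20 = 11 teeth = 11/20 turn
  gear 3: T3=8, direction=negative, advance = 11 mod 8 = 3 teeth = 3/8 turn
Gear 3: 11 mod 8 = 3
Fraction = 3 / 8 = 3/8 (gcd(3,8)=1) = 3/8

Answer: 3/8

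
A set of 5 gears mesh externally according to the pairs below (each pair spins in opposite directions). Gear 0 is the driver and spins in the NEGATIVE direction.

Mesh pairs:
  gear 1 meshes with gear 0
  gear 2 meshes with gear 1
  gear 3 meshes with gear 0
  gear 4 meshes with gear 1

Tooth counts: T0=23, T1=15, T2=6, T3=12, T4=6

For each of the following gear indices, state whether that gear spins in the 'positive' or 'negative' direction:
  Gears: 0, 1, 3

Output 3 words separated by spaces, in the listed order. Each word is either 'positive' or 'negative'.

Answer: negative positive positive

Derivation:
Gear 0 (driver): negative (depth 0)
  gear 1: meshes with gear 0 -> depth 1 -> positive (opposite of gear 0)
  gear 2: meshes with gear 1 -> depth 2 -> negative (opposite of gear 1)
  gear 3: meshes with gear 0 -> depth 1 -> positive (opposite of gear 0)
  gear 4: meshes with gear 1 -> depth 2 -> negative (opposite of gear 1)
Queried indices 0, 1, 3 -> negative, positive, positive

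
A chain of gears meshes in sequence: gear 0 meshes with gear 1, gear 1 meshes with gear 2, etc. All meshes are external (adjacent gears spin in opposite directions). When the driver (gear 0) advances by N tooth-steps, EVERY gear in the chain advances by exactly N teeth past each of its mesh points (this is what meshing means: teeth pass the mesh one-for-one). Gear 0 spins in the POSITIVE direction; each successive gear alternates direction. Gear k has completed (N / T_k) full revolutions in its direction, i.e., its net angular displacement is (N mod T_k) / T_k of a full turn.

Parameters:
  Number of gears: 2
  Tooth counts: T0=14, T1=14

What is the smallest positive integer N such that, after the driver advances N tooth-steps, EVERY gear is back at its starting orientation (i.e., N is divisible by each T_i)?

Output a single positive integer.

Answer: 14

Derivation:
Gear k returns to start when N is a multiple of T_k.
All gears at start simultaneously when N is a common multiple of [14, 14]; the smallest such N is lcm(14, 14).
Start: lcm = T0 = 14
Fold in T1=14: gcd(14, 14) = 14; lcm(14, 14) = 14 * 14 / 14 = 196 / 14 = 14
Full cycle length = 14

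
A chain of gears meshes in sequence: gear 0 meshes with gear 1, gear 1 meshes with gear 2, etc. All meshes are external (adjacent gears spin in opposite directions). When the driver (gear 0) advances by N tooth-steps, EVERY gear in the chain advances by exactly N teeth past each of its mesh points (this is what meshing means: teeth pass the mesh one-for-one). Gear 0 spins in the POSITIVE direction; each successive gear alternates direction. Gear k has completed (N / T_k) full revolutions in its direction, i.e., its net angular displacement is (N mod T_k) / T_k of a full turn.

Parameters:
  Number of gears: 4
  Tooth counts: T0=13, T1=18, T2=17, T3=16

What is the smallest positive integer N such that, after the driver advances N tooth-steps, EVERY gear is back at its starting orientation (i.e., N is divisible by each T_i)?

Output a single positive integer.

Gear k returns to start when N is a multiple of T_k.
All gears at start simultaneously when N is a common multiple of [13, 18, 17, 16]; the smallest such N is lcm(13, 18, 17, 16).
Start: lcm = T0 = 13
Fold in T1=18: gcd(13, 18) = 1; lcm(13, 18) = 13 * 18 / 1 = 234 / 1 = 234
Fold in T2=17: gcd(234, 17) = 1; lcm(234, 17) = 234 * 17 / 1 = 3978 / 1 = 3978
Fold in T3=16: gcd(3978, 16) = 2; lcm(3978, 16) = 3978 * 16 / 2 = 63648 / 2 = 31824
Full cycle length = 31824

Answer: 31824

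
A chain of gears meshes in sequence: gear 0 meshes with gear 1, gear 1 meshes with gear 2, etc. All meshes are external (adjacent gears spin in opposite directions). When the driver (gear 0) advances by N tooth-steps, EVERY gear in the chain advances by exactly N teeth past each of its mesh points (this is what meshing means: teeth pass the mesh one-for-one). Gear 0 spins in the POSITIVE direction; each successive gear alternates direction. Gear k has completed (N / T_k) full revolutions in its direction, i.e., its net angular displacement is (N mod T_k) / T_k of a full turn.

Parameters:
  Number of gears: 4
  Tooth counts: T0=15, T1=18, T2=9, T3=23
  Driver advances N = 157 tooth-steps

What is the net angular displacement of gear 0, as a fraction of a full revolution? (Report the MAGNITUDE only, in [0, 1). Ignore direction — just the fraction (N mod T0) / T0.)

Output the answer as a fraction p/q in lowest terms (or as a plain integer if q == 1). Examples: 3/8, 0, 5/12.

Answer: 7/15

Derivation:
Chain of 4 gears, tooth counts: [15, 18, 9, 23]
  gear 0: T0=15, direction=positive, advance = 157 mod 15 = 7 teeth = 7/15 turn
  gear 1: T1=18, direction=negative, advance = 157 mod 18 = 13 teeth = 13/18 turn
  gear 2: T2=9, direction=positive, advance = 157 mod 9 = 4 teeth = 4/9 turn
  gear 3: T3=23, direction=negative, advance = 157 mod 23 = 19 teeth = 19/23 turn
Gear 0: 157 mod 15 = 7
Fraction = 7 / 15 = 7/15 (gcd(7,15)=1) = 7/15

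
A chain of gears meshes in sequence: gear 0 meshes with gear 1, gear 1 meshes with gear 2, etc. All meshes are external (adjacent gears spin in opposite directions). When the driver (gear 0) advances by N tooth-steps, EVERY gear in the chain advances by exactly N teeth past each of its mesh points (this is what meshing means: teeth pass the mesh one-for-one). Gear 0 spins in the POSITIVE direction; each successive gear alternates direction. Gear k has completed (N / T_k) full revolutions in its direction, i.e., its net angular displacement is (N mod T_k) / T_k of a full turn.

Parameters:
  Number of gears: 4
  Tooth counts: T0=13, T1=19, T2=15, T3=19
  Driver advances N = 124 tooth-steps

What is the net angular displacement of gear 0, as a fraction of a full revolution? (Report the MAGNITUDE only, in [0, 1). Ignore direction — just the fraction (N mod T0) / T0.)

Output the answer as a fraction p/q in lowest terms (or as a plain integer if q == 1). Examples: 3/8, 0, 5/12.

Answer: 7/13

Derivation:
Chain of 4 gears, tooth counts: [13, 19, 15, 19]
  gear 0: T0=13, direction=positive, advance = 124 mod 13 = 7 teeth = 7/13 turn
  gear 1: T1=19, direction=negative, advance = 124 mod 19 = 10 teeth = 10/19 turn
  gear 2: T2=15, direction=positive, advance = 124 mod 15 = 4 teeth = 4/15 turn
  gear 3: T3=19, direction=negative, advance = 124 mod 19 = 10 teeth = 10/19 turn
Gear 0: 124 mod 13 = 7
Fraction = 7 / 13 = 7/13 (gcd(7,13)=1) = 7/13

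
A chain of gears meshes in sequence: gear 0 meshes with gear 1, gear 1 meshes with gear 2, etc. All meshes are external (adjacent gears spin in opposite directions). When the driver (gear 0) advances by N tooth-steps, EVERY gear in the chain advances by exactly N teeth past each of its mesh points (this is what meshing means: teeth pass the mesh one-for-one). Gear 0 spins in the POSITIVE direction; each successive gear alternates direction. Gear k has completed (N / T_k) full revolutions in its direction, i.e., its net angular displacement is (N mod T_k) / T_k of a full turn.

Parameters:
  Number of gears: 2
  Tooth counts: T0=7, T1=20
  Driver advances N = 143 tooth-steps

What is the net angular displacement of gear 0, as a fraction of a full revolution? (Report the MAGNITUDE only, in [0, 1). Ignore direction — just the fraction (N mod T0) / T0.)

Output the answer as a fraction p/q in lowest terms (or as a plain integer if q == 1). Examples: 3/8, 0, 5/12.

Chain of 2 gears, tooth counts: [7, 20]
  gear 0: T0=7, direction=positive, advance = 143 mod 7 = 3 teeth = 3/7 turn
  gear 1: T1=20, direction=negative, advance = 143 mod 20 = 3 teeth = 3/20 turn
Gear 0: 143 mod 7 = 3
Fraction = 3 / 7 = 3/7 (gcd(3,7)=1) = 3/7

Answer: 3/7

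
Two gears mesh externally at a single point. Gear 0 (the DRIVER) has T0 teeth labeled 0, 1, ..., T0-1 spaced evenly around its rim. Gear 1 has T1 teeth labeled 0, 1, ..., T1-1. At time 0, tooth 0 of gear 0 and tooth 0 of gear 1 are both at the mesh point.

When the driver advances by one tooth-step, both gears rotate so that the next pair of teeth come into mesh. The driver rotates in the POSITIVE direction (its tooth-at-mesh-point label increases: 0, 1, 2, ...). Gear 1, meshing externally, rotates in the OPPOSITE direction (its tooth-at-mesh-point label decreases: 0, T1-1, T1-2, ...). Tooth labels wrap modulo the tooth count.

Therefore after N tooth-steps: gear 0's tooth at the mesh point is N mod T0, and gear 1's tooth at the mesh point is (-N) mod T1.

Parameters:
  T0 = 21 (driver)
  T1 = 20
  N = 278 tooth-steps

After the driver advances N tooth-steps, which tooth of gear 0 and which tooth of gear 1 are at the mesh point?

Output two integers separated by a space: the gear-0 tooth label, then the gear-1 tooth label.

Gear 0 (driver, T0=21): tooth at mesh = N mod T0
  278 = 13 * 21 + 5, so 278 mod 21 = 5
  gear 0 tooth = 5
Gear 1 (driven, T1=20): tooth at mesh = (-N) mod T1
  278 = 13 * 20 + 18, so 278 mod 20 = 18
  (-278) mod 20 = (-18) mod 20 = 20 - 18 = 2
Mesh after 278 steps: gear-0 tooth 5 meets gear-1 tooth 2

Answer: 5 2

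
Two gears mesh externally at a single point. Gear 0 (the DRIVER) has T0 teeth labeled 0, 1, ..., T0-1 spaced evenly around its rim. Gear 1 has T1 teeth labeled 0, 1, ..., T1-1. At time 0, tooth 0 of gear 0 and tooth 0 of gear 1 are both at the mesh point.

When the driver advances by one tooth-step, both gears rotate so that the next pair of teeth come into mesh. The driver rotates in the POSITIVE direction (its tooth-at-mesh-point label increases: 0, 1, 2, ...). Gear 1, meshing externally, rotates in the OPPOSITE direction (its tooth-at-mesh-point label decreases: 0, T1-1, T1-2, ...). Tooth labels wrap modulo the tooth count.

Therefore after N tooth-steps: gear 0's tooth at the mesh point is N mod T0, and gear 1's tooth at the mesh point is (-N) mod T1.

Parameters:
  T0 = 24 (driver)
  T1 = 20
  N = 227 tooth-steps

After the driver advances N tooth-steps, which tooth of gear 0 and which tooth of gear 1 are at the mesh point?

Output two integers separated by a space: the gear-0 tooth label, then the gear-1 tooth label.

Answer: 11 13

Derivation:
Gear 0 (driver, T0=24): tooth at mesh = N mod T0
  227 = 9 * 24 + 11, so 227 mod 24 = 11
  gear 0 tooth = 11
Gear 1 (driven, T1=20): tooth at mesh = (-N) mod T1
  227 = 11 * 20 + 7, so 227 mod 20 = 7
  (-227) mod 20 = (-7) mod 20 = 20 - 7 = 13
Mesh after 227 steps: gear-0 tooth 11 meets gear-1 tooth 13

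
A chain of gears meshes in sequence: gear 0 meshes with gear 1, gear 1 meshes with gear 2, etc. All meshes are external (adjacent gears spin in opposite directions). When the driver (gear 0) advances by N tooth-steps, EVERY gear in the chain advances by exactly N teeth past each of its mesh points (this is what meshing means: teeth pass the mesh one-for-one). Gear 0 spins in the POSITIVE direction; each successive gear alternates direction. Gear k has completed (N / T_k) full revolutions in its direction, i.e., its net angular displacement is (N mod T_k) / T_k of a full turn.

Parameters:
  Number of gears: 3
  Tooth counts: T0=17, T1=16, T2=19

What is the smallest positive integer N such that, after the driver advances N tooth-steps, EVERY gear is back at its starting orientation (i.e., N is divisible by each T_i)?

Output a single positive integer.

Gear k returns to start when N is a multiple of T_k.
All gears at start simultaneously when N is a common multiple of [17, 16, 19]; the smallest such N is lcm(17, 16, 19).
Start: lcm = T0 = 17
Fold in T1=16: gcd(17, 16) = 1; lcm(17, 16) = 17 * 16 / 1 = 272 / 1 = 272
Fold in T2=19: gcd(272, 19) = 1; lcm(272, 19) = 272 * 19 / 1 = 5168 / 1 = 5168
Full cycle length = 5168

Answer: 5168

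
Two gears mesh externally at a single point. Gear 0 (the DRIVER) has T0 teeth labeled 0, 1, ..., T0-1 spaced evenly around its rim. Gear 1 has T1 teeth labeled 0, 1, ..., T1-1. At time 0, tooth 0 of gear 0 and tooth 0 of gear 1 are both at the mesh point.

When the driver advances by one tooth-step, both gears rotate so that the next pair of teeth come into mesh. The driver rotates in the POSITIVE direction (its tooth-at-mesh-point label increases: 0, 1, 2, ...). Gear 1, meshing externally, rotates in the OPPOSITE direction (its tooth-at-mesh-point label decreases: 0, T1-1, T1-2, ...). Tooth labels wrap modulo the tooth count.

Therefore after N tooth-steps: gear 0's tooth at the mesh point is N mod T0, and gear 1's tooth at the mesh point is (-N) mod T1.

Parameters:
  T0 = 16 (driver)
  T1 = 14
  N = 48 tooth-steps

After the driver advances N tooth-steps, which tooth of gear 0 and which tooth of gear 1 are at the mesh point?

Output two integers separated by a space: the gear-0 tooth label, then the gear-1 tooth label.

Gear 0 (driver, T0=16): tooth at mesh = N mod T0
  48 = 3 * 16 + 0, so 48 mod 16 = 0
  gear 0 tooth = 0
Gear 1 (driven, T1=14): tooth at mesh = (-N) mod T1
  48 = 3 * 14 + 6, so 48 mod 14 = 6
  (-48) mod 14 = (-6) mod 14 = 14 - 6 = 8
Mesh after 48 steps: gear-0 tooth 0 meets gear-1 tooth 8

Answer: 0 8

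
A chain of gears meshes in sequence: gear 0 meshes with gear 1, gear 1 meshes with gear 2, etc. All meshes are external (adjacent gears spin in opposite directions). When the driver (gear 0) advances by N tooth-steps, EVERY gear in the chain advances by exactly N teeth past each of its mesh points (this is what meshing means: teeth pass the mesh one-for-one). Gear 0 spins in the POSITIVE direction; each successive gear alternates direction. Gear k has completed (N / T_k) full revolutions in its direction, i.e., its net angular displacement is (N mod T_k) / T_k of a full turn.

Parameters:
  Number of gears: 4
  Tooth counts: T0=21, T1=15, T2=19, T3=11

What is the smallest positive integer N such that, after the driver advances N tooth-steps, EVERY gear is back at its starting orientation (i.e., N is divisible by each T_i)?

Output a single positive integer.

Gear k returns to start when N is a multiple of T_k.
All gears at start simultaneously when N is a common multiple of [21, 15, 19, 11]; the smallest such N is lcm(21, 15, 19, 11).
Start: lcm = T0 = 21
Fold in T1=15: gcd(21, 15) = 3; lcm(21, 15) = 21 * 15 / 3 = 315 / 3 = 105
Fold in T2=19: gcd(105, 19) = 1; lcm(105, 19) = 105 * 19 / 1 = 1995 / 1 = 1995
Fold in T3=11: gcd(1995, 11) = 1; lcm(1995, 11) = 1995 * 11 / 1 = 21945 / 1 = 21945
Full cycle length = 21945

Answer: 21945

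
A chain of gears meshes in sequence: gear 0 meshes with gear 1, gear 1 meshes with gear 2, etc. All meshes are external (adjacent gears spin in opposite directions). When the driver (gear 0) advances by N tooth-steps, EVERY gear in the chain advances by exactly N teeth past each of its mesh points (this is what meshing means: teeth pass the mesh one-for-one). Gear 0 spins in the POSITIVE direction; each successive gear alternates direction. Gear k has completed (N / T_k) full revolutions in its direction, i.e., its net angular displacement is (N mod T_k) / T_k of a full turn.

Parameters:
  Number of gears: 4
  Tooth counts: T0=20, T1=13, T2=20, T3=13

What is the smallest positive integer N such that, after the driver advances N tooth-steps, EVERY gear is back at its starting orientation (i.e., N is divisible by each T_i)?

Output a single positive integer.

Answer: 260

Derivation:
Gear k returns to start when N is a multiple of T_k.
All gears at start simultaneously when N is a common multiple of [20, 13, 20, 13]; the smallest such N is lcm(20, 13, 20, 13).
Start: lcm = T0 = 20
Fold in T1=13: gcd(20, 13) = 1; lcm(20, 13) = 20 * 13 / 1 = 260 / 1 = 260
Fold in T2=20: gcd(260, 20) = 20; lcm(260, 20) = 260 * 20 / 20 = 5200 / 20 = 260
Fold in T3=13: gcd(260, 13) = 13; lcm(260, 13) = 260 * 13 / 13 = 3380 / 13 = 260
Full cycle length = 260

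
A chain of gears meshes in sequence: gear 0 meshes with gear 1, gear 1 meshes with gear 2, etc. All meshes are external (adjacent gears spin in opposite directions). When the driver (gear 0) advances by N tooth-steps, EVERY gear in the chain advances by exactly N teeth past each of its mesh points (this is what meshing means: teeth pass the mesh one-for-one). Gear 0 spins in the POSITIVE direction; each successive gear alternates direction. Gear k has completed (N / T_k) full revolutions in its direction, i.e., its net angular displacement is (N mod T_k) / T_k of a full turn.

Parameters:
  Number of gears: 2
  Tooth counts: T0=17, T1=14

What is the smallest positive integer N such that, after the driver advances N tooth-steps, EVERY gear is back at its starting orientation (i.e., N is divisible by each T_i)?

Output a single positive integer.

Answer: 238

Derivation:
Gear k returns to start when N is a multiple of T_k.
All gears at start simultaneously when N is a common multiple of [17, 14]; the smallest such N is lcm(17, 14).
Start: lcm = T0 = 17
Fold in T1=14: gcd(17, 14) = 1; lcm(17, 14) = 17 * 14 / 1 = 238 / 1 = 238
Full cycle length = 238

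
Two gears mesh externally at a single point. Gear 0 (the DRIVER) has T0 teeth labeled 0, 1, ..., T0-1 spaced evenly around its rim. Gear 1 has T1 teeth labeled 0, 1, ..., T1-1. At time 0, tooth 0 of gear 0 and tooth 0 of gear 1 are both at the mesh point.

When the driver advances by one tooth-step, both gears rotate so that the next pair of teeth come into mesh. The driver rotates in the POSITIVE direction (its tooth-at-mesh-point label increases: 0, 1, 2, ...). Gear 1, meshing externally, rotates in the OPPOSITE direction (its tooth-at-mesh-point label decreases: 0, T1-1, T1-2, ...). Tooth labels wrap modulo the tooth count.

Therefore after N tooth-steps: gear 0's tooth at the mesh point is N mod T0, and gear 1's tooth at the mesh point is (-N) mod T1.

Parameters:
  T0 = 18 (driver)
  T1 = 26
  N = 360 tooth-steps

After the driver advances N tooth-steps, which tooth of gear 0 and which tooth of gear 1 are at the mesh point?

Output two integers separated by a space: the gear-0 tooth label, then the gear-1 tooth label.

Answer: 0 4

Derivation:
Gear 0 (driver, T0=18): tooth at mesh = N mod T0
  360 = 20 * 18 + 0, so 360 mod 18 = 0
  gear 0 tooth = 0
Gear 1 (driven, T1=26): tooth at mesh = (-N) mod T1
  360 = 13 * 26 + 22, so 360 mod 26 = 22
  (-360) mod 26 = (-22) mod 26 = 26 - 22 = 4
Mesh after 360 steps: gear-0 tooth 0 meets gear-1 tooth 4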